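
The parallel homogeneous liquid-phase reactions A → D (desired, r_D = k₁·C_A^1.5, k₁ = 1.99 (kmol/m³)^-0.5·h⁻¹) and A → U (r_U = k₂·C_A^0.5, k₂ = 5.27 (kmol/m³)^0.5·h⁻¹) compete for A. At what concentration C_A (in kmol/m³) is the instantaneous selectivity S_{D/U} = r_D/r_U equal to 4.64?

12.3 kmol/m³

S_{D/U} = (k₁/k₂)·C_A ⇒ C_A = S·k₂/k₁.
= 4.64×5.27/1.99 = 12.3 kmol/m³.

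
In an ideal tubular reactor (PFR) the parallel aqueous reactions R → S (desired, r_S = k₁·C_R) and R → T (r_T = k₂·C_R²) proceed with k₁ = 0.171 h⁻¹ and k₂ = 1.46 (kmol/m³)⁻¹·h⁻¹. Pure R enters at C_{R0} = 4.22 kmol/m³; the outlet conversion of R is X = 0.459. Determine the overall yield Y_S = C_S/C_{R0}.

C_R = C_{R0}(1−X) = 2.283 kmol/m³.
Along a PFR/batch, dC_S/dC_R = −r_S/(r_S+r_T) = −k₁/(k₁+k₂·C_R).
Integrating from C_{R0} to C_R: C_S = (0.171/1.46)·ln[(0.171+1.46·4.22)/(0.171+1.46·2.28)] = 0.1171·ln(6.332/3.504) = 0.06930 kmol/m³.
Y_S = C_S/C_{R0} = 0.06930/4.22 = 0.0164.

0.0164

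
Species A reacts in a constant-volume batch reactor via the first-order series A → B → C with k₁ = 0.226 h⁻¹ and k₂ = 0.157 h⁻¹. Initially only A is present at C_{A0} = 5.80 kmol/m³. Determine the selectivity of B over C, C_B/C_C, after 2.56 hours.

The intermediate concentration in a first-order A→B→C sequence is C_B = k₁C_{A0}(e^(−k₁t) − e^(−k₂t))/(k₂−k₁).
e^(−k₁t) = e^(−0.226×2.56) = e^(−0.5786) = 0.5607; e^(−k₂t) = e^(−0.4019) = 0.6690.
C_B = 0.226×5.80/(0.157−0.226) × (0.5607−0.6690) = (-19.00)×(-0.1083) = 2.058 kmol/m³.
C_A = C_{A0}e^(−k₁t) = 3.252 kmol/m³, so C_C = C_{A0}−C_A−C_B = 0.4900 kmol/m³; C_B/C_C = 4.20.

4.20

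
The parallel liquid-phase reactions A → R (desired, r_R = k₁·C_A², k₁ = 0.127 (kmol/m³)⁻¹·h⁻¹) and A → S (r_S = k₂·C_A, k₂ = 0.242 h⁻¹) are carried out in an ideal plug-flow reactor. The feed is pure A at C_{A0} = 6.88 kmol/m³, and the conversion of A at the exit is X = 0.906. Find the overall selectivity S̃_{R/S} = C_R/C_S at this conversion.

C_A = C_{A0}(1−X) = 0.6467 kmol/m³.
Along a PFR/batch, dC_S/dC_A = −r_S/(r_R+r_S) = −k₂/(k₂+k₁·C_A).
Integrating from C_{A0} to C_A: C_S = (0.242/0.127)·ln[(0.242+0.127·6.88)/(0.242+0.127·0.647)] = 1.906·ln(1.116/0.3241) = 2.355 kmol/m³.
Then C_R = (C_{A0}−C_A) − C_S = 6.233 − 2.355 = 3.878 kmol/m³.
S̃_{R/S} = C_R/C_S = 3.878/2.355 = 1.65.

1.65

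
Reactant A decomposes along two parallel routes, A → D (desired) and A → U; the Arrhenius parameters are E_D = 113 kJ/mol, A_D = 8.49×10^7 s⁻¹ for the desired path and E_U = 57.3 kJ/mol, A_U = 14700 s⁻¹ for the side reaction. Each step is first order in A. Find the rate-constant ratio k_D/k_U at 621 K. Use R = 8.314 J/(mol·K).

With equal orders, S_{D/U} = k_D/k_U = (A_D/A_U)·exp[(E_U−E_D)/(RT)].
(E_U−E_D)/(RT) = (57.3−113)×10³/(8.314×621) = -55700/5163 = -10.79.
k_D/k_U = (8.49×10^7/14700)·exp(-10.79) = 5776 × 2.064×10^-5 = 0.119.
Since E_D > E_U, raising the temperature improves selectivity toward D.

0.119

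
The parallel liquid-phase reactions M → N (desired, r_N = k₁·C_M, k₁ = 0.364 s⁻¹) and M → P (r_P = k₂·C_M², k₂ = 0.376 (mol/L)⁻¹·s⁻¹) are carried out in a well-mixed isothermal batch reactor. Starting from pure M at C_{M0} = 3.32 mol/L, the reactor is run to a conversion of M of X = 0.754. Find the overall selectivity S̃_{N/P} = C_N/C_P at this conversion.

0.513

C_M = C_{M0}(1−X) = 0.8167 mol/L.
Along a PFR/batch, dC_N/dC_M = −r_N/(r_N+r_P) = −k₁/(k₁+k₂·C_M).
Integrating from C_{M0} to C_M: C_N = (0.364/0.376)·ln[(0.364+0.376·3.32)/(0.364+0.376·0.817)] = 0.9681·ln(1.612/0.6711) = 0.8486 mol/L.
C_P = (C_{M0}−C_M)−C_N = 1.655 mol/L; S̃_{N/P} = 0.8486/1.655 = 0.513.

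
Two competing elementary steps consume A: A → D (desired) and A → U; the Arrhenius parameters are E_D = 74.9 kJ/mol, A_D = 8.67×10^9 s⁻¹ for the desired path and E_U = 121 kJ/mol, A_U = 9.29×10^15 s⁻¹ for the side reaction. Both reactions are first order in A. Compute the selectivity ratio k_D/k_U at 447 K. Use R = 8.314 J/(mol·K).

0.228

Since both paths have the same order in A, the concentration cancels and S_{D/U} = k_D/k_U = (A_D/A_U)·exp[(E_U−E_D)/(RT)].
(E_U−E_D)/(RT) = (121−74.9)×10³/(8.314×447) = 46100/3716 = 12.40.
k_D/k_U = (8.67×10^9/9.29×10^15)·exp(12.40) = 9.333×10^-7 × 2.439×10^5 = 0.228.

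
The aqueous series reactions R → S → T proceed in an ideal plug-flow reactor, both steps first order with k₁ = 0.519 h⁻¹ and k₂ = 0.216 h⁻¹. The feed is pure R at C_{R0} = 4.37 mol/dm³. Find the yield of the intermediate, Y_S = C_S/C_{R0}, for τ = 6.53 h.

For first-order series with pure R initially, C_S(τ) = k₁C_{R0}/(k₂−k₁)·(e^(−k₁τ) − e^(−k₂τ)).
e^(−k₁τ) = e^(−0.519×6.53) = e^(−3.389) = 0.03374; e^(−k₂τ) = e^(−1.410) = 0.2440.
C_S = 0.519×4.37/(0.216−0.519) × (0.03374−0.2440) = (-7.485)×(-0.2103) = 1.574 mol/dm³.
Y_S = C_S/C_{R0} = 1.574/4.37 = 0.360.

0.360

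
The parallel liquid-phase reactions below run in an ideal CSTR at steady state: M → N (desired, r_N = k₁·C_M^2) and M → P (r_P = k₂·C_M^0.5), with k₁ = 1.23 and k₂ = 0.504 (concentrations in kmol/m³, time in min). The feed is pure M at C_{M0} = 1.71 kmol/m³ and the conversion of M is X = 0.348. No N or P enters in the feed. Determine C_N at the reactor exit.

0.441 kmol/m³

Exit C_M = C_{M0}(1−X) = 1.71×0.652 = 1.115 kmol/m³.
A CSTR operates uniformly at the exit composition, giving r_N = 1.529 and r_P = 0.5322 (each k·C_M^n at C_M = 1.115).
Fraction of consumed M going to N: r_N/(r_N+r_P) = 0.7418.
C_N = 0.7418·C_{M0}·X = 0.7418×1.71×0.348 = 0.441 kmol/m³.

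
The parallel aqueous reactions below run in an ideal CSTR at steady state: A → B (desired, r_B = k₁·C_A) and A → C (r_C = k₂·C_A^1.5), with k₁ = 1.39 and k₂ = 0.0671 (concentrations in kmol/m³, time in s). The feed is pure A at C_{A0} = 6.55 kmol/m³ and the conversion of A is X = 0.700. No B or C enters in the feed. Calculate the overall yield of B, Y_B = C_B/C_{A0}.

Exit C_A = C_{A0}(1−X) = 6.55×0.300 = 1.965 kmol/m³.
A CSTR operates uniformly at the exit composition, giving r_B = 2.731 and r_C = 0.1848 (each k·C_A^n at C_A = 1.965).
Fraction of consumed A going to B: r_B/(r_B+r_C) = 0.9366.
C_B = 0.9366·C_{A0}·X = 0.9366×6.55×0.700 = 4.29 kmol/m³; Y_B = C_B/C_{A0} = 0.656.

0.656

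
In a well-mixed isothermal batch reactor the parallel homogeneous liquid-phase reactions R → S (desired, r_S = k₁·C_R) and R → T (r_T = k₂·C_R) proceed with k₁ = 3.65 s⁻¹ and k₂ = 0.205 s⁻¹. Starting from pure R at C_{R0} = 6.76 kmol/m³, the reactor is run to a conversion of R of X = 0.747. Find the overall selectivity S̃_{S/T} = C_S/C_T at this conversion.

17.8

C_R = C_{R0}(1−X) = 1.710 kmol/m³.
Both paths are first order in R, so the instantaneous fraction to S is constant: dC_S/d(−C_R) = k₁/(k₁+k₂) = 0.9468.
C_S = 0.9468·(C_{R0}−C_R) = 0.9468×5.050 = 4.78 kmol/m³.
C_T = (C_{R0}−C_R)−C_S = 0.2685 kmol/m³; S̃_{S/T} = 4.781/0.2685 = 17.8.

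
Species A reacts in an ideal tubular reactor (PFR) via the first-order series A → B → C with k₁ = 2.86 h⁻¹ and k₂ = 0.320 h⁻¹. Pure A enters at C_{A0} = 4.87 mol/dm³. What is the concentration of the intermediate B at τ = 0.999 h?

The intermediate concentration in a first-order A→B→C sequence is C_B = k₁C_{A0}(e^(−k₁τ) − e^(−k₂τ))/(k₂−k₁).
e^(−k₁τ) = e^(−2.86×0.999) = e^(−2.857) = 0.05743; e^(−k₂τ) = e^(−0.3197) = 0.7264.
C_B = 2.86×4.87/(0.320−2.86) × (0.05743−0.7264) = (-5.484)×(-0.6689) = 3.668 mol/dm³.

3.67 mol/dm³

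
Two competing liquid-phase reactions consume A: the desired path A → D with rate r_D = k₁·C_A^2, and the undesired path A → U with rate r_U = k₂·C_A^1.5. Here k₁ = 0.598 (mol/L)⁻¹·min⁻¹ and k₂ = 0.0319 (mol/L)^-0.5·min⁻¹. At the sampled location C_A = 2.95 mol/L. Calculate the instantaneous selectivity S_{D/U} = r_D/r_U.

32.2

S_{D/U} = r_D/r_U = (k₁·C_A^2)/(k₂·C_A^1.5) = (k₁/k₂)·C_A^0.5.
= (0.598×2.950^2) / (0.0319×2.950^1.5) = 5.204/0.1616 = 32.2.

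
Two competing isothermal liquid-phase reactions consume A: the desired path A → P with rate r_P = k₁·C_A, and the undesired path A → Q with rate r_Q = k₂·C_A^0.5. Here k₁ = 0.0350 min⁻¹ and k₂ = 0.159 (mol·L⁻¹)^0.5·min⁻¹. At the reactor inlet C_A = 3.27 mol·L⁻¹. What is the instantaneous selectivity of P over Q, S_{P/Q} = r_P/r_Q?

S_{P/Q} = r_P/r_Q = (k₁·C_A)/(k₂·C_A^0.5) = (k₁/k₂)·C_A^0.5.
= (0.0350×3.270) / (0.159×3.270^0.5) = 0.1145/0.2875 = 0.398.

0.398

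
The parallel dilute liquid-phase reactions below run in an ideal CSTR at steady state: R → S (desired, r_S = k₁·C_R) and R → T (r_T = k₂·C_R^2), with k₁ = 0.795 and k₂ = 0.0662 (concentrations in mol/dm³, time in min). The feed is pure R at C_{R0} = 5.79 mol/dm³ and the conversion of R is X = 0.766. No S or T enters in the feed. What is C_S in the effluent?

Exit C_R = C_{R0}(1−X) = 5.79×0.234 = 1.355 mol/dm³.
A CSTR operates uniformly at the exit composition, giving r_S = 1.077 and r_T = 0.1215 (each k·C_R^n at C_R = 1.355).
Fraction of consumed R going to S: r_S/(r_S+r_T) = 0.8986.
C_S = 0.8986·C_{R0}·X = 0.8986×5.79×0.766 = 3.99 mol/dm³.

3.99 mol/dm³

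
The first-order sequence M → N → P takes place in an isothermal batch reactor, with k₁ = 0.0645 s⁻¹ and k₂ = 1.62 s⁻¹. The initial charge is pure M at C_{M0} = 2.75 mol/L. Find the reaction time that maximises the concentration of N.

For first-order series the maximum of C_N occurs at t_opt = ln(k₂/k₁)/(k₂−k₁).
= ln(1.62/0.0645)/(1.62−0.0645) = ln(25.12)/1.556 = 3.224/1.556 = 2.07 s.

2.07 s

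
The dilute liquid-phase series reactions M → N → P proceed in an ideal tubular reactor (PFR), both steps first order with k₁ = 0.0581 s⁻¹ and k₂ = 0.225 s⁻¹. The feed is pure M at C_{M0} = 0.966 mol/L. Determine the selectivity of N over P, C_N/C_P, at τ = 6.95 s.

Solving the coupled first-order balances gives C_N(τ) = [k₁/(k₂−k₁)]·C_{M0}·(e^(−k₁τ) − e^(−k₂τ)).
e^(−k₁τ) = e^(−0.0581×6.95) = e^(−0.4038) = 0.6678; e^(−k₂τ) = e^(−1.564) = 0.2093.
C_N = 0.0581×0.966/(0.225−0.0581) × (0.6678−0.2093) = 0.3363×0.4584 = 0.1542 mol/L.
C_M = C_{M0}e^(−k₁τ) = 0.6451 mol/L, so C_P = C_{M0}−C_M−C_N = 0.1668 mol/L; C_N/C_P = 0.924.

0.924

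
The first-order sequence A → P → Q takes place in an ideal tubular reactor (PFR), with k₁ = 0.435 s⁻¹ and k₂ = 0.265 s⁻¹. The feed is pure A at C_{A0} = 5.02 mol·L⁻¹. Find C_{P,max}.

At the optimum, C_{P,max}/C_{A0} = (k₁/k₂)^[k₂/(k₂−k₁)].
= (0.435/0.265)^(0.265/(0.265−0.435)) = (1.642)^(-1.559) = 0.4618.
C_{P,max} = 0.4618×5.02 = 2.32 mol·L⁻¹.

2.32 mol·L⁻¹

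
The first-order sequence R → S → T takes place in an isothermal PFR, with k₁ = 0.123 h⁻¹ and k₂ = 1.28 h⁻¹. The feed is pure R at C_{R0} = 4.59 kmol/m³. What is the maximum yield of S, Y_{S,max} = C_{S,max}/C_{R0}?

0.0749

Evaluating C_S at τ_opt = ln(k₂/k₁)/(k₂−k₁) gives C_{S,max}/C_{R0} = (k₁/k₂)^[k₂/(k₂−k₁)].
= (0.123/1.28)^(1.28/(1.28−0.123)) = (0.09609)^(1.106) = 0.07491.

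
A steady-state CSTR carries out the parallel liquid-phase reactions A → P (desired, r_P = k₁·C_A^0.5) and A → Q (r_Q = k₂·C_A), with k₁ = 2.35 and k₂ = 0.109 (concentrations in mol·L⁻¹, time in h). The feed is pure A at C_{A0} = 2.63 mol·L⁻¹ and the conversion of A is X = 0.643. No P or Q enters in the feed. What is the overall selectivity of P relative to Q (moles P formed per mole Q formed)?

22.2

Exit C_A = C_{A0}(1−X) = 2.63×0.357 = 0.9389 mol·L⁻¹.
Rates in a CSTR are evaluated at the outlet concentration: r_P = 2.35×0.9389^0.5 = 2.277, r_Q = 0.109×0.9389 = 0.1023.
Overall selectivity = C_P/C_Q = r_Pτ/(r_Qτ) = r_P/r_Q = 22.2.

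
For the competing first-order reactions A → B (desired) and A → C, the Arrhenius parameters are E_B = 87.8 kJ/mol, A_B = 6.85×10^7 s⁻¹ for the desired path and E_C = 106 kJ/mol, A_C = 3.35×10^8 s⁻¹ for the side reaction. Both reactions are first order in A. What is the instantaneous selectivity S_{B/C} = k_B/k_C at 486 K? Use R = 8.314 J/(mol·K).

18.5

Since both paths have the same order in A, the concentration cancels and S_{B/C} = k_B/k_C = (A_B/A_C)·exp[(E_C−E_B)/(RT)].
(E_C−E_B)/(RT) = (106−87.8)×10³/(8.314×486) = 18200/4041 = 4.504.
k_B/k_C = (6.85×10^7/3.35×10^8)·exp(4.504) = 0.2045 × 90.40 = 18.5.
Since E_B < E_C, lowering the temperature improves selectivity toward B.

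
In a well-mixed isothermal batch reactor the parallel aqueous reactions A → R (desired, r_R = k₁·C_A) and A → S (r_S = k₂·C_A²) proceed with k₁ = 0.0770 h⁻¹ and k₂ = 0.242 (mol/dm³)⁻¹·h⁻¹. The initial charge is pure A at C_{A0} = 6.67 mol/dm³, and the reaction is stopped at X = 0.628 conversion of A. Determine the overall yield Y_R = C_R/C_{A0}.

C_A = C_{A0}(1−X) = 2.481 mol/dm³.
Along a PFR/batch, dC_R/dC_A = −r_R/(r_R+r_S) = −k₁/(k₁+k₂·C_A).
Integrating from C_{A0} to C_A: C_R = (0.0770/0.242)·ln[(0.0770+0.242·6.67)/(0.0770+0.242·2.48)] = 0.3182·ln(1.691/0.6775) = 0.2911 mol/dm³.
Y_R = C_R/C_{A0} = 0.2911/6.67 = 0.0436.

0.0436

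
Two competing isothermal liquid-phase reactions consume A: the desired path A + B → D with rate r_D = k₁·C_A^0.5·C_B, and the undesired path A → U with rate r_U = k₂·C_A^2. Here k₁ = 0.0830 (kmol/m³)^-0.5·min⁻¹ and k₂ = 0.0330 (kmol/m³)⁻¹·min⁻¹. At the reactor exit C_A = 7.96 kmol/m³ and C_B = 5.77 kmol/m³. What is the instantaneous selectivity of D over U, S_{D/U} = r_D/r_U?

S_{D/U} = r_D/r_U = (k₁·C_A^0.5·C_B)/(k₂·C_A^2) = (k₁/k₂)·C_A^-1.5·C_B.
= (0.0830×7.960^0.5×5.770) / (0.0330×7.960^2) = 1.351/2.091 = 0.646.
The undesired path is higher order in A, so low C_A (CSTR or dilute feed) favours D.

0.646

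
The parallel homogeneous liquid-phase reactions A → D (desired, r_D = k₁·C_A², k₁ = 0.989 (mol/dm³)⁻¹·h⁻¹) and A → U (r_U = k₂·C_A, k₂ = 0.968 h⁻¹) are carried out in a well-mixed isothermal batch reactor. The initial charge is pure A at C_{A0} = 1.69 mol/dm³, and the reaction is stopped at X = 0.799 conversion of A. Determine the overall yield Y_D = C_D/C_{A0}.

C_A = C_{A0}(1−X) = 0.3397 mol/dm³.
Along a PFR/batch, dC_U/dC_A = −r_U/(r_D+r_U) = −k₂/(k₂+k₁·C_A).
Integrating from C_{A0} to C_A: C_U = (0.968/0.989)·ln[(0.968+0.989·1.69)/(0.968+0.989·0.340)] = 0.9788·ln(2.639/1.304) = 0.6902 mol/dm³.
Then C_D = (C_{A0}−C_A) − C_U = 1.350 − 0.6902 = 0.6601 mol/dm³.
Y_D = C_D/C_{A0} = 0.6601/1.69 = 0.391.

0.391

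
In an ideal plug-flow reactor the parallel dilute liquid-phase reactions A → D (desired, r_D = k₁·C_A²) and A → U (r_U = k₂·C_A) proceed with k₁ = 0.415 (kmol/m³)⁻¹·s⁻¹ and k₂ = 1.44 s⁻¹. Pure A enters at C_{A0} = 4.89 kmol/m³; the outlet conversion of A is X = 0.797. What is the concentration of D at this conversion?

1.72 kmol/m³

C_A = C_{A0}(1−X) = 0.9927 kmol/m³.
Along a PFR/batch, dC_U/dC_A = −r_U/(r_D+r_U) = −k₂/(k₂+k₁·C_A).
Integrating from C_{A0} to C_A: C_U = (1.44/0.415)·ln[(1.44+0.415·4.89)/(1.44+0.415·0.993)] = 3.470·ln(3.469/1.852) = 2.178 kmol/m³.
Then C_D = (C_{A0}−C_A) − C_U = 3.897 − 2.178 = 1.719 kmol/m³.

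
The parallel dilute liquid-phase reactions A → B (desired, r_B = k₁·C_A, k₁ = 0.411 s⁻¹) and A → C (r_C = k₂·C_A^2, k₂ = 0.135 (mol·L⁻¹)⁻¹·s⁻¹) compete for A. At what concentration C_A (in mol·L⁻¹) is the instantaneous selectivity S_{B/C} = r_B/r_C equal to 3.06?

S_{B/C} = (k₁/k₂)·C_A⁻¹ ⇒ C_A = (S·k₂/k₁)^(-1).
= (3.06×0.135/0.411)^(-1) = (1.005)^(-1) = 0.995 mol·L⁻¹.

0.995 mol·L⁻¹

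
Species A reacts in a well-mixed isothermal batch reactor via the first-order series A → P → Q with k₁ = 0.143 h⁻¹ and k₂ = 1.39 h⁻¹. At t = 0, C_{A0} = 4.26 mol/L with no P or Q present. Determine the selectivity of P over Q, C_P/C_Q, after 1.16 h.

For first-order series with pure A initially, C_P(t) = k₁C_{A0}/(k₂−k₁)·(e^(−k₁t) − e^(−k₂t)).
e^(−k₁t) = e^(−0.143×1.16) = e^(−0.1659) = 0.8471; e^(−k₂t) = e^(−1.612) = 0.1994.
C_P = 0.143×4.26/(1.39−0.143) × (0.8471−0.1994) = 0.4885×0.6477 = 0.3164 mol/L.
C_A = C_{A0}e^(−k₁t) = 3.609 mol/L, so C_Q = C_{A0}−C_A−C_P = 0.3347 mol/L; C_P/C_Q = 0.945.

0.945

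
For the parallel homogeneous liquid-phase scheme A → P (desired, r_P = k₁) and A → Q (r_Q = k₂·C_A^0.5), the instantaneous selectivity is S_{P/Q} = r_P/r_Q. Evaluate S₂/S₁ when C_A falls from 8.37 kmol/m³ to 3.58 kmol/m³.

1.53

S_{P/Q} = (k₁/k₂)·C_A^-0.5, so S₂/S₁ = (C_{A,2}/C_{A,1})^-0.5.
= (3.58/8.37)^(-0.5) = (0.4277)^(-0.5) = 1.53.
Selectivity toward P rises as C_A falls — low-concentration operation is favoured.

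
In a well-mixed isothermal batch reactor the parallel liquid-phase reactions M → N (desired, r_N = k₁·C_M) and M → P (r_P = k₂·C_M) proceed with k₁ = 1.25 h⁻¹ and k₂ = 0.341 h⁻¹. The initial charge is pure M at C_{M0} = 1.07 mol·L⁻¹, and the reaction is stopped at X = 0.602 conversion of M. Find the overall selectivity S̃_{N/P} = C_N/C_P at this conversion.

3.67

C_M = C_{M0}(1−X) = 0.4259 mol·L⁻¹.
Both paths are first order in M, so the instantaneous fraction to N is constant: dC_N/d(−C_M) = k₁/(k₁+k₂) = 0.7857.
C_N = 0.7857·(C_{M0}−C_M) = 0.7857×0.6441 = 0.506 mol·L⁻¹.
C_P = (C_{M0}−C_M)−C_N = 0.1381 mol·L⁻¹; S̃_{N/P} = 0.5061/0.1381 = 3.67.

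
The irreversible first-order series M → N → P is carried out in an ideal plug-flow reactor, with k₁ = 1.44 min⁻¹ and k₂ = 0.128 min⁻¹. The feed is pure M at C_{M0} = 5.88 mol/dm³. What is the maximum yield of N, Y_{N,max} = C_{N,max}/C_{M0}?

For a first-order series the maximum intermediate yield is C_{N,max}/C_{M0} = (k₁/k₂)^[k₂/(k₂−k₁)].
= (1.44/0.128)^(0.128/(0.128−1.44)) = (11.25)^(-0.09756) = 0.7897.

0.790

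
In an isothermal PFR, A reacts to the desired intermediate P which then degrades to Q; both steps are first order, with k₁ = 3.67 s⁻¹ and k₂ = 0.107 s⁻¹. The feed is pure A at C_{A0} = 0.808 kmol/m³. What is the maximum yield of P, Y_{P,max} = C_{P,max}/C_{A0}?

For a first-order series the maximum intermediate yield is C_{P,max}/C_{A0} = (k₁/k₂)^[k₂/(k₂−k₁)].
= (3.67/0.107)^(0.107/(0.107−3.67)) = (34.30)^(-0.03003) = 0.8993.

0.899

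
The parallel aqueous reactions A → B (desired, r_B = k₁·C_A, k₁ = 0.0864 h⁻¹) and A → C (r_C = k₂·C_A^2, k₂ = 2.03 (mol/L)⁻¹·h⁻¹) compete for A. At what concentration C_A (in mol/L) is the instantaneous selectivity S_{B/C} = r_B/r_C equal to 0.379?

S_{B/C} = (k₁/k₂)·C_A⁻¹ ⇒ C_A = (S·k₂/k₁)^(-1).
= (0.379×2.03/0.0864)^(-1) = (8.905)^(-1) = 0.112 mol/L.

0.112 mol/L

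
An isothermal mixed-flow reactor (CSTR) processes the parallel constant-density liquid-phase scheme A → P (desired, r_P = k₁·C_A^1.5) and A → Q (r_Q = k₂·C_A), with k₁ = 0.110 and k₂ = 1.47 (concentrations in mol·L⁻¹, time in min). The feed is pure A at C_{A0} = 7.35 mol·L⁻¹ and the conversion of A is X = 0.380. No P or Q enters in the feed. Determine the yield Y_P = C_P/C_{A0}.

0.0523

Exit C_A = C_{A0}(1−X) = 7.35×0.620 = 4.557 mol·L⁻¹.
Rates in a CSTR are evaluated at the outlet concentration: r_P = 0.110×4.557^1.5 = 1.070, r_Q = 1.47×4.557 = 6.699.
Fraction of consumed A going to P: r_P/(r_P+r_Q) = 0.1377.
C_P = 0.1377·C_{A0}·X = 0.1377×7.35×0.380 = 0.385 mol·L⁻¹; Y_P = C_P/C_{A0} = 0.0523.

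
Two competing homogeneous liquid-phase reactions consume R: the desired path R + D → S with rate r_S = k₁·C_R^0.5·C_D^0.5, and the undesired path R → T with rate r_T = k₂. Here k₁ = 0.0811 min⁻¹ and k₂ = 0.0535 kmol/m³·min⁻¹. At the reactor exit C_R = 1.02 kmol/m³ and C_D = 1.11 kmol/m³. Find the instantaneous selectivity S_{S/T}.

S_{S/T} = r_S/r_T = (k₁·C_R^0.5·C_D^0.5)/(k₂) = (k₁/k₂)·C_R^0.5·C_D^0.5.
= (0.0811×1.020^0.5×1.110^0.5) / (0.0535) = 0.08629/0.05350 = 1.61.

1.61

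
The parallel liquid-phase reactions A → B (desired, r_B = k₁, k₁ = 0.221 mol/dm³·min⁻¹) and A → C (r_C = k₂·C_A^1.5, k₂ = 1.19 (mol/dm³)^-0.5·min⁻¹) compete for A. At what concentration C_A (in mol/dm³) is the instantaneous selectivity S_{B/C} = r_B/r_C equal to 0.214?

0.910 mol/dm³

S_{B/C} = (k₁/k₂)·C_A^-1.5 ⇒ C_A = (S·k₂/k₁)^(1/(-1.5)).
= (0.214×1.19/0.221)^(-0.6667) = (1.152)^(-0.6667) = 0.910 mol/dm³.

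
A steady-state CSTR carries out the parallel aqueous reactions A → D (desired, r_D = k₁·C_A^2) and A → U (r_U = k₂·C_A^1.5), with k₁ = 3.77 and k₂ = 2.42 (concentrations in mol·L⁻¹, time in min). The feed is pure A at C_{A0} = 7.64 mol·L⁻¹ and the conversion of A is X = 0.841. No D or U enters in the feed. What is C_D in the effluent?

Exit C_A = C_{A0}(1−X) = 7.64×0.159 = 1.215 mol·L⁻¹.
Rates in a CSTR are evaluated at the outlet concentration: r_D = 3.77×1.215^2 = 5.563, r_U = 2.42×1.215^1.5 = 3.240.
Fraction of consumed A going to D: r_D/(r_D+r_U) = 0.6319.
C_D = 0.6319·C_{A0}·X = 0.6319×7.64×0.841 = 4.06 mol·L⁻¹.

4.06 mol·L⁻¹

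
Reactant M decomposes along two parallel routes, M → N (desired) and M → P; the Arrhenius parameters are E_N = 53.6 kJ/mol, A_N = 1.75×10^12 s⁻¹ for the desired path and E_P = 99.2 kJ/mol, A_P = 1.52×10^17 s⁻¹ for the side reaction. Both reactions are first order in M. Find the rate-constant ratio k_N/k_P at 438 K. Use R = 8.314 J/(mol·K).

Since both paths have the same order in M, the concentration cancels and S_{N/P} = k_N/k_P = (A_N/A_P)·exp[(E_P−E_N)/(RT)].
(E_P−E_N)/(RT) = (99.2−53.6)×10³/(8.314×438) = 45600/3642 = 12.52.
k_N/k_P = (1.75×10^12/1.52×10^17)·exp(12.52) = 1.151×10^-5 × 2.744×10^5 = 3.16.
Since E_N < E_P, lowering the temperature improves selectivity toward N.

3.16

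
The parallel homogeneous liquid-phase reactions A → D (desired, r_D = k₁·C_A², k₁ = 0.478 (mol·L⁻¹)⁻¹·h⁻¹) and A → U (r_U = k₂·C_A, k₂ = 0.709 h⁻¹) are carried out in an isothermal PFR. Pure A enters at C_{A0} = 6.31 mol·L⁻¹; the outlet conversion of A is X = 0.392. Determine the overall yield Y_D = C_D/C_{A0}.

0.302

C_A = C_{A0}(1−X) = 3.836 mol·L⁻¹.
Along a PFR/batch, dC_U/dC_A = −r_U/(r_D+r_U) = −k₂/(k₂+k₁·C_A).
Integrating from C_{A0} to C_A: C_U = (0.709/0.478)·ln[(0.709+0.478·6.31)/(0.709+0.478·3.84)] = 1.483·ln(3.725/2.543) = 0.5664 mol·L⁻¹.
Then C_D = (C_{A0}−C_A) − C_U = 2.474 − 0.5664 = 1.907 mol·L⁻¹.
Y_D = C_D/C_{A0} = 1.907/6.31 = 0.302.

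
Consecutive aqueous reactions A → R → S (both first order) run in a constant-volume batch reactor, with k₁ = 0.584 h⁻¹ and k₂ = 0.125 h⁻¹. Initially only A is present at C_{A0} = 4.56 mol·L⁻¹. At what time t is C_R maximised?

3.36 h

The intermediate peaks when r₁ = r₂, i.e. k₁e^(−k₁t) = k₂e^(−k₂t), giving t_opt = ln(k₂/k₁)/(k₂−k₁).
= ln(0.125/0.584)/(0.125−0.584) = ln(0.2140)/-0.4590 = -1.542/-0.4590 = 3.36 h.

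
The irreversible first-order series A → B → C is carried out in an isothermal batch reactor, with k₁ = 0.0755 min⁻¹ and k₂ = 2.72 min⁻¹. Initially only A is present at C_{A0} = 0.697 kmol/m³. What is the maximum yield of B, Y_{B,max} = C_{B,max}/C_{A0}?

0.0251

For a first-order series the maximum intermediate yield is C_{B,max}/C_{A0} = (k₁/k₂)^[k₂/(k₂−k₁)].
= (0.0755/2.72)^(2.72/(2.72−0.0755)) = (0.02776)^(1.029) = 0.02506.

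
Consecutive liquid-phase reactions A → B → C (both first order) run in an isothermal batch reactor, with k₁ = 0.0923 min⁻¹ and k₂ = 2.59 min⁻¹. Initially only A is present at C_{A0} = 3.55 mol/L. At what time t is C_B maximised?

1.33 min

The intermediate peaks when r₁ = r₂, i.e. k₁e^(−k₁t) = k₂e^(−k₂t), giving t_opt = ln(k₂/k₁)/(k₂−k₁).
= ln(2.59/0.0923)/(2.59−0.0923) = ln(28.06)/2.498 = 3.334/2.498 = 1.33 min.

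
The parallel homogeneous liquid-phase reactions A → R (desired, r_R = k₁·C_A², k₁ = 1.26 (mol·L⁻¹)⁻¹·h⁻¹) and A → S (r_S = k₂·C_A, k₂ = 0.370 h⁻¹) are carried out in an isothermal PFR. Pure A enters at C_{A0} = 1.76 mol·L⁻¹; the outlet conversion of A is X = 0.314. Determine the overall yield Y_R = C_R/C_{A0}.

0.262

C_A = C_{A0}(1−X) = 1.207 mol·L⁻¹.
Along a PFR/batch, dC_S/dC_A = −r_S/(r_R+r_S) = −k₂/(k₂+k₁·C_A).
Integrating from C_{A0} to C_A: C_S = (0.370/1.26)·ln[(0.370+1.26·1.76)/(0.370+1.26·1.21)] = 0.2937·ln(2.588/1.891) = 0.09205 mol·L⁻¹.
Then C_R = (C_{A0}−C_A) − C_S = 0.5526 − 0.09205 = 0.4606 mol·L⁻¹.
Y_R = C_R/C_{A0} = 0.4606/1.76 = 0.262.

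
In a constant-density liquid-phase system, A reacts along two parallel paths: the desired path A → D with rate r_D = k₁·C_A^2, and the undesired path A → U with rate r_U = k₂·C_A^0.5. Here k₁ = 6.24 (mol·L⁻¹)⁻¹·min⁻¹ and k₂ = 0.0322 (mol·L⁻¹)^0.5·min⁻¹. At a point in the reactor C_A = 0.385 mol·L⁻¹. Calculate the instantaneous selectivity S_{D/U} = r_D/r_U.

S_{D/U} = r_D/r_U = (k₁·C_A^2)/(k₂·C_A^0.5) = (k₁/k₂)·C_A^1.5.
= (6.24×0.3850^2) / (0.0322×0.3850^0.5) = 0.9249/0.01998 = 46.3.

46.3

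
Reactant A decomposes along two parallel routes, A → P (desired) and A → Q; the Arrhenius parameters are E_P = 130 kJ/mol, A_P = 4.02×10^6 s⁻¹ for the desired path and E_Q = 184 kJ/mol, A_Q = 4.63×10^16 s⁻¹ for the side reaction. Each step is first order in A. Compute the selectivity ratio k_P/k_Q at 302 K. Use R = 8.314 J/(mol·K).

k_P/k_Q = (A_P/A_Q)·exp[−(E_P−E_Q)/(RT)] = (A_P/A_Q)·exp[(E_Q−E_P)/(RT)].
(E_Q−E_P)/(RT) = (184−130)×10³/(8.314×302) = 54000/2511 = 21.51.
k_P/k_Q = (4.02×10^6/4.63×10^16)·exp(21.51) = 8.683×10^-11 × 2.189×10^9 = 0.190.
Since E_P < E_Q, lowering the temperature improves selectivity toward P.

0.190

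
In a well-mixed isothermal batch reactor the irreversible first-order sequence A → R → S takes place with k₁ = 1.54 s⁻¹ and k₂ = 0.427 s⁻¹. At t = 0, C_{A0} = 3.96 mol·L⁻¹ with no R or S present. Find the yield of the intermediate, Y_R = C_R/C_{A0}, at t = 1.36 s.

The intermediate concentration in a first-order A→B→C sequence is C_R = k₁C_{A0}(e^(−k₁t) − e^(−k₂t))/(k₂−k₁).
e^(−k₁t) = e^(−1.54×1.36) = e^(−2.094) = 0.1231; e^(−k₂t) = e^(−0.5807) = 0.5595.
C_R = 1.54×3.96/(0.427−1.54) × (0.1231−0.5595) = (-5.479)×(-0.4364) = 2.391 mol·L⁻¹.
Y_R = C_R/C_{A0} = 2.391/3.96 = 0.604.

0.604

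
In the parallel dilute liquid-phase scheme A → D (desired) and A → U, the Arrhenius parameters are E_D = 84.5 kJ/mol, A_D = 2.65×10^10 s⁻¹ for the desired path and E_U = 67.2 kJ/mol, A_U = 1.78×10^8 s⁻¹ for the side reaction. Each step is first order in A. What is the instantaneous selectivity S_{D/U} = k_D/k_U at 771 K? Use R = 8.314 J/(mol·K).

k_D/k_U = (A_D/A_U)·exp[−(E_D−E_U)/(RT)] = (A_D/A_U)·exp[(E_U−E_D)/(RT)].
(E_U−E_D)/(RT) = (67.2−84.5)×10³/(8.314×771) = -17300/6410 = -2.699.
k_D/k_U = (2.65×10^10/1.78×10^8)·exp(-2.699) = 148.9 × 0.06728 = 10.0.
Since E_D > E_U, raising the temperature improves selectivity toward D.

10.0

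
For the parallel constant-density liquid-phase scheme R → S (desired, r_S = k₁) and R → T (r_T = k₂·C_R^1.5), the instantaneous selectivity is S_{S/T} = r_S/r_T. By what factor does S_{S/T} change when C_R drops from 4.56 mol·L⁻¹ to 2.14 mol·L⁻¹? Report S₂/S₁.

S_{S/T} = (k₁/k₂)·C_R^-1.5, so S₂/S₁ = (C_{R,2}/C_{R,1})^-1.5.
= (2.14/4.56)^(-1.5) = (0.4693)^(-1.5) = 3.11.

3.11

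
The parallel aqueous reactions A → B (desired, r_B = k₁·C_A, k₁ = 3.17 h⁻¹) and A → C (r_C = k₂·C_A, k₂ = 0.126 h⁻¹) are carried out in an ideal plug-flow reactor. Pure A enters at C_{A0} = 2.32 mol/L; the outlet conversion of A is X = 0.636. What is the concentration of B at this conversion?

C_A = C_{A0}(1−X) = 0.8445 mol/L.
Both paths are first order in A, so the instantaneous fraction to B is constant: dC_B/d(−C_A) = k₁/(k₁+k₂) = 0.9618.
C_B = 0.9618·(C_{A0}−C_A) = 0.9618×1.476 = 1.42 mol/L.

1.42 mol/L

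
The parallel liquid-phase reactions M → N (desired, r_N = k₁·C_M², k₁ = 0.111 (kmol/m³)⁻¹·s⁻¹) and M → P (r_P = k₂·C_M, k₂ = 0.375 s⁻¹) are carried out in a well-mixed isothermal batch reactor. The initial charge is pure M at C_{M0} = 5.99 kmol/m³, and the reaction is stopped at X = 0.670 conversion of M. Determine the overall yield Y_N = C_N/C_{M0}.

C_M = C_{M0}(1−X) = 1.977 kmol/m³.
Along a PFR/batch, dC_P/dC_M = −r_P/(r_N+r_P) = −k₂/(k₂+k₁·C_M).
Integrating from C_{M0} to C_M: C_P = (0.375/0.111)·ln[(0.375+0.111·5.99)/(0.375+0.111·1.98)] = 3.378·ln(1.040/0.5944) = 1.890 kmol/m³.
Then C_N = (C_{M0}−C_M) − C_P = 4.013 − 1.890 = 2.124 kmol/m³.
Y_N = C_N/C_{M0} = 2.124/5.99 = 0.355.

0.355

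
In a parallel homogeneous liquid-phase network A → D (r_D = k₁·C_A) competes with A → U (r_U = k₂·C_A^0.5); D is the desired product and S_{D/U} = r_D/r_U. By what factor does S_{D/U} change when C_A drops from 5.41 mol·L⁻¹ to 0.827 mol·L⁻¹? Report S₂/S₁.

0.391

S_{D/U} = (k₁/k₂)·C_A^0.5, so S₂/S₁ = (C_{A,2}/C_{A,1})^0.5.
= (0.827/5.41)^0.5 = (0.1529)^0.5 = 0.391.
Selectivity toward D falls as C_A falls — high-concentration operation is favoured.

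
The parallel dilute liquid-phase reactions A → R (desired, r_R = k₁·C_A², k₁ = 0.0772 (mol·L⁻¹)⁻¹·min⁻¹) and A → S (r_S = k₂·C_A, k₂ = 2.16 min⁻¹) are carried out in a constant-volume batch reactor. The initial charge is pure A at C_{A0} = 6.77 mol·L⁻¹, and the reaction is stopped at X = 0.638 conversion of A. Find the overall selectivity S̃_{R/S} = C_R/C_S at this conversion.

0.163

C_A = C_{A0}(1−X) = 2.451 mol·L⁻¹.
Along a PFR/batch, dC_S/dC_A = −r_S/(r_R+r_S) = −k₂/(k₂+k₁·C_A).
Integrating from C_{A0} to C_A: C_S = (2.16/0.0772)·ln[(2.16+0.0772·6.77)/(2.16+0.0772·2.45)] = 27.98·ln(2.683/2.349) = 3.714 mol·L⁻¹.
Then C_R = (C_{A0}−C_A) − C_S = 4.319 − 3.714 = 0.6056 mol·L⁻¹.
S̃_{R/S} = C_R/C_S = 0.6056/3.714 = 0.163.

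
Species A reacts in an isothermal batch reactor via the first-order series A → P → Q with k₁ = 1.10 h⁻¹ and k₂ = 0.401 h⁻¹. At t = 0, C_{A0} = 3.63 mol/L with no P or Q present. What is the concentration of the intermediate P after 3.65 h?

The intermediate concentration in a first-order A→B→C sequence is C_P = k₁C_{A0}(e^(−k₁t) − e^(−k₂t))/(k₂−k₁).
e^(−k₁t) = e^(−1.10×3.65) = e^(−4.015) = 0.01804; e^(−k₂t) = e^(−1.464) = 0.2314.
C_P = 1.10×3.63/(0.401−1.10) × (0.01804−0.2314) = (-5.712)×(-0.2133) = 1.219 mol/L.

1.22 mol/L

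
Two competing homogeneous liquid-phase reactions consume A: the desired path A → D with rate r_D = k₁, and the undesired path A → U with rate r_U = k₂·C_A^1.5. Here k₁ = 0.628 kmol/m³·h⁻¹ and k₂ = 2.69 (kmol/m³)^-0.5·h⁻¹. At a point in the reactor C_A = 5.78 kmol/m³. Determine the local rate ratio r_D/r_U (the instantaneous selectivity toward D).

0.0168

S_{D/U} = r_D/r_U = (k₁)/(k₂·C_A^1.5) = (k₁/k₂)·C_A^-1.5.
= (0.628) / (2.69×5.780^1.5) = 0.6280/37.38 = 0.0168.
The undesired path is higher order in A, so low C_A (CSTR or dilute feed) favours D.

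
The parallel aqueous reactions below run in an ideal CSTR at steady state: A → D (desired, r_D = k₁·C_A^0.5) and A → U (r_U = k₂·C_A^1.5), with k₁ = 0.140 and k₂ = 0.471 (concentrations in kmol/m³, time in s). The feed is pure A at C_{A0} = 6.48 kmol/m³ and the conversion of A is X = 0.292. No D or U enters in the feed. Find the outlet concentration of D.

Exit C_A = C_{A0}(1−X) = 6.48×0.708 = 4.588 kmol/m³.
A CSTR operates uniformly at the exit composition, giving r_D = 0.2999 and r_U = 4.628 (each k·C_A^n at C_A = 4.588).
Fraction of consumed A going to D: r_D/(r_D+r_U) = 0.06085.
C_D = 0.06085·C_{A0}·X = 0.06085×6.48×0.292 = 0.115 kmol/m³.

0.115 kmol/m³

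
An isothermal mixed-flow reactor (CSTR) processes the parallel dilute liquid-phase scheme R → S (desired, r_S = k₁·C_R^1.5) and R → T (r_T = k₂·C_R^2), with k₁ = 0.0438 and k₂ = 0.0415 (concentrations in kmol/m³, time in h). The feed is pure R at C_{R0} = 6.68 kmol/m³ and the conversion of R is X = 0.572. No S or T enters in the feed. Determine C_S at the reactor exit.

Exit C_R = C_{R0}(1−X) = 6.68×0.428 = 2.859 kmol/m³.
In a CSTR the entire volume is at exit conditions, so r_S = 0.0438×2.859^1.5 = 0.2117 and r_T = 0.0415×2.859^2 = 0.3392.
Fraction of consumed R going to S: r_S/(r_S+r_T) = 0.3843.
C_S = 0.3843·C_{R0}·X = 0.3843×6.68×0.572 = 1.47 kmol/m³.

1.47 kmol/m³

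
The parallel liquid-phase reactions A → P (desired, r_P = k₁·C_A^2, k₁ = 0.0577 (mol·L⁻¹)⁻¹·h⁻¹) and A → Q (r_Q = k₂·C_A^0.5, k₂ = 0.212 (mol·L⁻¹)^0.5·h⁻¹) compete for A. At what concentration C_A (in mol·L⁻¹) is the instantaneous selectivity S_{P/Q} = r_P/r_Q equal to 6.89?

8.62 mol·L⁻¹

S_{P/Q} = (k₁/k₂)·C_A^1.5 ⇒ C_A = (S·k₂/k₁)^(1/1.5).
= (6.89×0.212/0.0577)^(0.6667) = (25.32)^(0.6667) = 8.62 mol·L⁻¹.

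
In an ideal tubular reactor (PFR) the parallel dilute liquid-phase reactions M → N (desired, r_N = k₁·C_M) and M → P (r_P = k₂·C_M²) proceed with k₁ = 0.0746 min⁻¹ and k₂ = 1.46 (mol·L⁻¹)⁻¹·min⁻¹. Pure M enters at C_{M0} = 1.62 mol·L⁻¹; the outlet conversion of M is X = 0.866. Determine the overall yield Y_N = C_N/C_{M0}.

C_M = C_{M0}(1−X) = 0.2171 mol·L⁻¹.
Along a PFR/batch, dC_N/dC_M = −r_N/(r_N+r_P) = −k₁/(k₁+k₂·C_M).
Integrating from C_{M0} to C_M: C_N = (0.0746/1.46)·ln[(0.0746+1.46·1.62)/(0.0746+1.46·0.217)] = 0.05110·ln(2.440/0.3915) = 0.09348 mol·L⁻¹.
Y_N = C_N/C_{M0} = 0.09348/1.62 = 0.0577.

0.0577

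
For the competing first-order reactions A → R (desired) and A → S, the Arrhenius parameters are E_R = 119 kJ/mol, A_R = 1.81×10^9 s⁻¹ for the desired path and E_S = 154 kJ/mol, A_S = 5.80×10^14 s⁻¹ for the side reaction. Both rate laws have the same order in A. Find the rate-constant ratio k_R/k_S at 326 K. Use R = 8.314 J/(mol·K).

With equal orders, S_{R/S} = k_R/k_S = (A_R/A_S)·exp[(E_S−E_R)/(RT)].
(E_S−E_R)/(RT) = (154−119)×10³/(8.314×326) = 35000/2710 = 12.91.
k_R/k_S = (1.81×10^9/5.80×10^14)·exp(12.91) = 3.121×10^-6 × 4.057×10^5 = 1.27.

1.27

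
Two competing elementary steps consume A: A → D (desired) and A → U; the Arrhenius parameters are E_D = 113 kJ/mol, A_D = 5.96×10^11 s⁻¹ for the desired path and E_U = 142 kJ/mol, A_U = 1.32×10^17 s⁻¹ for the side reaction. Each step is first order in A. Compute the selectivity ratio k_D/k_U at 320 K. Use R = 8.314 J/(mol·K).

0.245

k_D/k_U = (A_D/A_U)·exp[−(E_D−E_U)/(RT)] = (A_D/A_U)·exp[(E_U−E_D)/(RT)].
(E_U−E_D)/(RT) = (142−113)×10³/(8.314×320) = 29000/2660 = 10.90.
k_D/k_U = (5.96×10^11/1.32×10^17)·exp(10.90) = 4.515×10^-6 × 54192 = 0.245.
Since E_D < E_U, lowering the temperature improves selectivity toward D.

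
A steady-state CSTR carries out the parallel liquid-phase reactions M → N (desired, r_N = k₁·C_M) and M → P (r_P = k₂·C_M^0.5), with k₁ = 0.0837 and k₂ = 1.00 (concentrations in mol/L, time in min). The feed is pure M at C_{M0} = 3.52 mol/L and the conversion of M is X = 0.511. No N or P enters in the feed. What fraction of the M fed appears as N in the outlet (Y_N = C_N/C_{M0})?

0.0506

Exit C_M = C_{M0}(1−X) = 3.52×0.489 = 1.721 mol/L.
In a CSTR the entire volume is at exit conditions, so r_N = 0.0837×1.721 = 0.1441 and r_P = 1.00×1.721^0.5 = 1.312.
Fraction of consumed M going to N: r_N/(r_N+r_P) = 0.09895.
C_N = 0.09895·C_{M0}·X = 0.09895×3.52×0.511 = 0.178 mol/L; Y_N = C_N/C_{M0} = 0.0506.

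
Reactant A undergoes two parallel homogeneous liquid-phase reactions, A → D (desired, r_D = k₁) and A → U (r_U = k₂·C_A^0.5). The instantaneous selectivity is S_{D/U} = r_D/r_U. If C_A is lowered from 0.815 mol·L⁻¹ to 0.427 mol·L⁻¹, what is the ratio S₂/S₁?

1.38

S_{D/U} = (k₁/k₂)·C_A^-0.5, so S₂/S₁ = (C_{A,2}/C_{A,1})^-0.5.
= (0.427/0.815)^(-0.5) = (0.5239)^(-0.5) = 1.38.
Selectivity toward D rises as C_A falls — low-concentration operation is favoured.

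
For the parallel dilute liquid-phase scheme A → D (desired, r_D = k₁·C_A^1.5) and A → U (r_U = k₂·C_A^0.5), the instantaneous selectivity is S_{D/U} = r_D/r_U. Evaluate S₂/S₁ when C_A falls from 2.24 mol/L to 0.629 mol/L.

S_{D/U} = (k₁/k₂)·C_A, so S₂/S₁ = (C_{A,2}/C_{A,1}).
= 0.629/2.24 = 0.281.
Selectivity toward D falls as C_A falls — high-concentration operation is favoured.

0.281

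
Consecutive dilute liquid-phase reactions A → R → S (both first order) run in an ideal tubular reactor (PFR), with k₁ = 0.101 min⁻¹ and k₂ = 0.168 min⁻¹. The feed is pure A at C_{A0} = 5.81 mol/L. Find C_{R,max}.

1.62 mol/L

For a first-order series the maximum intermediate yield is C_{R,max}/C_{A0} = (k₁/k₂)^[k₂/(k₂−k₁)].
= (0.101/0.168)^(0.168/(0.168−0.101)) = (0.6012)^(2.507) = 0.2792.
C_{R,max} = 0.2792×5.81 = 1.62 mol/L.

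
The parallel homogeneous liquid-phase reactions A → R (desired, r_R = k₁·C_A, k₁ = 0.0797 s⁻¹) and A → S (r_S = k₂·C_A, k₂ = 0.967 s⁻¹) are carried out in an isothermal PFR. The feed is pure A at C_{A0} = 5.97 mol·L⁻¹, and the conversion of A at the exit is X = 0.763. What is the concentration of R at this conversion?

0.347 mol·L⁻¹

C_A = C_{A0}(1−X) = 1.415 mol·L⁻¹.
Both paths are first order in A, so the instantaneous fraction to R is constant: dC_R/d(−C_A) = k₁/(k₁+k₂) = 0.07614.
C_R = 0.07614·(C_{A0}−C_A) = 0.07614×4.555 = 0.347 mol·L⁻¹.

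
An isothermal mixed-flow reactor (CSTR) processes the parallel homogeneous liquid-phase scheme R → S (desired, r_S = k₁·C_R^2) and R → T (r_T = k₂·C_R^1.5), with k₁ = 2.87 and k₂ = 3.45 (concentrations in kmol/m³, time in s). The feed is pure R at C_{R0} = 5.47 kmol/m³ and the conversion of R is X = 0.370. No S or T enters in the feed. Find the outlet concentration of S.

1.23 kmol/m³

Exit C_R = C_{R0}(1−X) = 5.47×0.630 = 3.446 kmol/m³.
A CSTR operates uniformly at the exit composition, giving r_S = 34.08 and r_T = 22.07 (each k·C_R^n at C_R = 3.446).
Fraction of consumed R going to S: r_S/(r_S+r_T) = 0.6070.
C_S = 0.6070·C_{R0}·X = 0.6070×5.47×0.370 = 1.23 kmol/m³.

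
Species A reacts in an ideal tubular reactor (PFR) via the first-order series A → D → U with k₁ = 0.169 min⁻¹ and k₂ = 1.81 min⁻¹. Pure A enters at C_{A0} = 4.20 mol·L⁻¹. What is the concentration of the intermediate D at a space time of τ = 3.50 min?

The intermediate concentration in a first-order A→B→C sequence is C_D = k₁C_{A0}(e^(−k₁τ) − e^(−k₂τ))/(k₂−k₁).
e^(−k₁τ) = e^(−0.169×3.50) = e^(−0.5915) = 0.5535; e^(−k₂τ) = e^(−6.335) = 0.001773.
C_D = 0.169×4.20/(1.81−0.169) × (0.5535−0.001773) = 0.4325×0.5517 = 0.2386 mol·L⁻¹.

0.239 mol·L⁻¹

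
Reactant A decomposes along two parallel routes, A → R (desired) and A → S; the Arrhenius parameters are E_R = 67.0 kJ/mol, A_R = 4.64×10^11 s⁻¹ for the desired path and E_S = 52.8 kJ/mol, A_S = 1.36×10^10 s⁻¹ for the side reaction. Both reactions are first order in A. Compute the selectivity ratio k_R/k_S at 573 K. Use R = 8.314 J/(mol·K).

1.73

With equal orders, S_{R/S} = k_R/k_S = (A_R/A_S)·exp[(E_S−E_R)/(RT)].
(E_S−E_R)/(RT) = (52.8−67.0)×10³/(8.314×573) = -14200/4764 = -2.981.
k_R/k_S = (4.64×10^11/1.36×10^10)·exp(-2.981) = 34.12 × 0.05076 = 1.73.
Since E_R > E_S, raising the temperature improves selectivity toward R.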